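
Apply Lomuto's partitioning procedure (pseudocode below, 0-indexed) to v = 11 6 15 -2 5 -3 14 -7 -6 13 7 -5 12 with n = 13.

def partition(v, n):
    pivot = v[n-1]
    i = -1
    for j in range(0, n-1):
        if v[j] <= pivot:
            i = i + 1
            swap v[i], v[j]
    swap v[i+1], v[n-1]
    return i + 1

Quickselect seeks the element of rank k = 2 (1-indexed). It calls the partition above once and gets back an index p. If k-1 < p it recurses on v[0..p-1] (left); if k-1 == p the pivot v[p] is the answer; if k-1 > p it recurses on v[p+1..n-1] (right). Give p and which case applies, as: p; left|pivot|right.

pivot = v[12] = 12; i = -1
j=0: v[0]=11 ≤ 12 → i=0, swap v[0],v[0] (no change) → 11 6 15 -2 5 -3 14 -7 -6 13 7 -5 12
j=1: v[1]=6 ≤ 12 → i=1, swap v[1],v[1] (no change) → 11 6 15 -2 5 -3 14 -7 -6 13 7 -5 12
j=2: v[2]=15 > 12 → no swap
j=3: v[3]=-2 ≤ 12 → i=2, swap v[2],v[3] → 11 6 -2 15 5 -3 14 -7 -6 13 7 -5 12
j=4: v[4]=5 ≤ 12 → i=3, swap v[3],v[4] → 11 6 -2 5 15 -3 14 -7 -6 13 7 -5 12
j=5: v[5]=-3 ≤ 12 → i=4, swap v[4],v[5] → 11 6 -2 5 -3 15 14 -7 -6 13 7 -5 12
j=6: v[6]=14 > 12 → no swap
j=7: v[7]=-7 ≤ 12 → i=5, swap v[5],v[7] → 11 6 -2 5 -3 -7 14 15 -6 13 7 -5 12
j=8: v[8]=-6 ≤ 12 → i=6, swap v[6],v[8] → 11 6 -2 5 -3 -7 -6 15 14 13 7 -5 12
j=9: v[9]=13 > 12 → no swap
j=10: v[10]=7 ≤ 12 → i=7, swap v[7],v[10] → 11 6 -2 5 -3 -7 -6 7 14 13 15 -5 12
j=11: v[11]=-5 ≤ 12 → i=8, swap v[8],v[11] → 11 6 -2 5 -3 -7 -6 7 -5 13 15 14 12
final swap v[9],v[12] → 11 6 -2 5 -3 -7 -6 7 -5 12 15 14 13; return 9
p = 9; k-1 = 1 < 9 ⇒ left

9; left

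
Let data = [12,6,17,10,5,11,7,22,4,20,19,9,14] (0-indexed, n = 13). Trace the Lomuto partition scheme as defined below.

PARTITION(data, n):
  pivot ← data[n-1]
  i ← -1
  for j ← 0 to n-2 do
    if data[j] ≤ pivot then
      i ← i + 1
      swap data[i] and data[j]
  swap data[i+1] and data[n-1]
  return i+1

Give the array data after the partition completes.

pivot=14, i=-1
j=0: 12≤14, i=0, swap(0,0) ⇒ [12,6,17,10,5,11,7,22,4,20,19,9,14]
j=1: 6≤14, i=1, swap(1,1) ⇒ [12,6,17,10,5,11,7,22,4,20,19,9,14]
j=2: 17>14, skip
j=3: 10≤14, i=2, swap(2,3) ⇒ [12,6,10,17,5,11,7,22,4,20,19,9,14]
j=4: 5≤14, i=3, swap(3,4) ⇒ [12,6,10,5,17,11,7,22,4,20,19,9,14]
j=5: 11≤14, i=4, swap(4,5) ⇒ [12,6,10,5,11,17,7,22,4,20,19,9,14]
j=6: 7≤14, i=5, swap(5,6) ⇒ [12,6,10,5,11,7,17,22,4,20,19,9,14]
j=7: 22>14, skip
j=8: 4≤14, i=6, swap(6,8) ⇒ [12,6,10,5,11,7,4,22,17,20,19,9,14]
j=9: 20>14, skip
j=10: 19>14, skip
j=11: 9≤14, i=7, swap(7,11) ⇒ [12,6,10,5,11,7,4,9,17,20,19,22,14]
swap(8,12) ⇒ [12,6,10,5,11,7,4,9,14,20,19,22,17]; return 8

[12,6,10,5,11,7,4,9,14,20,19,22,17]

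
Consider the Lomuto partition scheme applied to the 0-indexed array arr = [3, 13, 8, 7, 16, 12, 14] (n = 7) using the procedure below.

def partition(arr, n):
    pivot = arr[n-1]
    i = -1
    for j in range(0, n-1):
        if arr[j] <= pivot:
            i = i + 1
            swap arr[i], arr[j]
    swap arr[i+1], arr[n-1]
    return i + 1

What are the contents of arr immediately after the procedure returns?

[3, 13, 8, 7, 12, 14, 16]

pivot = arr[6] = 14; i = -1
j=0: arr[0]=3 ≤ 14 → i=0, swap arr[0],arr[0] (no change) → [3, 13, 8, 7, 16, 12, 14]
j=1: arr[1]=13 ≤ 14 → i=1, swap arr[1],arr[1] (no change) → [3, 13, 8, 7, 16, 12, 14]
j=2: arr[2]=8 ≤ 14 → i=2, swap arr[2],arr[2] (no change) → [3, 13, 8, 7, 16, 12, 14]
j=3: arr[3]=7 ≤ 14 → i=3, swap arr[3],arr[3] (no change) → [3, 13, 8, 7, 16, 12, 14]
j=4: arr[4]=16 > 14 → no swap
j=5: arr[5]=12 ≤ 14 → i=4, swap arr[4],arr[5] → [3, 13, 8, 7, 12, 16, 14]
final swap arr[5],arr[6] → [3, 13, 8, 7, 12, 14, 16]; return 5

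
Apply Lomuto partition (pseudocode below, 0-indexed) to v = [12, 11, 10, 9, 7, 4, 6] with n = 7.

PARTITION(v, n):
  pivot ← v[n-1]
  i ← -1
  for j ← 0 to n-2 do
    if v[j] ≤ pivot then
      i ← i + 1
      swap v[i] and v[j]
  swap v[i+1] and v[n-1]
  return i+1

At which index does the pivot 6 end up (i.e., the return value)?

pivot = v[6] = 6; i = -1
j=0: v[0]=12 > 6 → no swap
j=1: v[1]=11 > 6 → no swap
j=2: v[2]=10 > 6 → no swap
j=3: v[3]=9 > 6 → no swap
j=4: v[4]=7 > 6 → no swap
j=5: v[5]=4 ≤ 6 → i=0, swap v[0],v[5] → [4, 11, 10, 9, 7, 12, 6]
final swap v[1],v[6] → [4, 6, 10, 9, 7, 12, 11]; return 1

1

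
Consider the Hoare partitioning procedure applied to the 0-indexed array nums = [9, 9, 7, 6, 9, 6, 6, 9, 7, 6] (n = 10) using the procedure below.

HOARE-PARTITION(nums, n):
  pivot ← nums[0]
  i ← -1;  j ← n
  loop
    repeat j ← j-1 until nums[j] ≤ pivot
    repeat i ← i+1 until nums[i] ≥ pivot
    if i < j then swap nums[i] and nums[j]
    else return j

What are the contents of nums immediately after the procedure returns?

pivot = nums[0] = 9; i = -1, j = 10
j→9 (nums[9]=6≤9), i→0 (nums[0]=9≥9); i<j, swap → [6, 9, 7, 6, 9, 6, 6, 9, 7, 9]
j→8 (nums[8]=7≤9), i→1 (nums[1]=9≥9); i<j, swap → [6, 7, 7, 6, 9, 6, 6, 9, 9, 9]
j→7 (nums[7]=9≤9), i→4 (nums[4]=9≥9); i<j, swap → [6, 7, 7, 6, 9, 6, 6, 9, 9, 9]
j→6, i→7; i≥j, return j=6. nums = [6, 7, 7, 6, 9, 6, 6, 9, 9, 9]

[6, 7, 7, 6, 9, 6, 6, 9, 9, 9]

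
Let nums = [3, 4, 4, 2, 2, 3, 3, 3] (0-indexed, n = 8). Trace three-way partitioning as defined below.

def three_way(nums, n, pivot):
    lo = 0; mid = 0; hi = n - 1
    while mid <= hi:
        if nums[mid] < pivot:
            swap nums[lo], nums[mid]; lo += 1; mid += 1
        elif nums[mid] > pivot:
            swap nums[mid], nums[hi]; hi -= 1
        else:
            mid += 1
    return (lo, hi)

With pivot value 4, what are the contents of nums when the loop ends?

pivot = 4; lo=0, mid=0, hi=7
nums[mid]=3<4: swap nums[0],nums[0]; lo=1,mid=1 → [3, 4, 4, 2, 2, 3, 3, 3]
nums[mid]=4=4: mid=2
nums[mid]=4=4: mid=3
nums[mid]=2<4: swap nums[1],nums[3]; lo=2,mid=4 → [3, 2, 4, 4, 2, 3, 3, 3]
nums[mid]=2<4: swap nums[2],nums[4]; lo=3,mid=5 → [3, 2, 2, 4, 4, 3, 3, 3]
nums[mid]=3<4: swap nums[3],nums[5]; lo=4,mid=6 → [3, 2, 2, 3, 4, 4, 3, 3]
nums[mid]=3<4: swap nums[4],nums[6]; lo=5,mid=7 → [3, 2, 2, 3, 3, 4, 4, 3]
nums[mid]=3<4: swap nums[5],nums[7]; lo=6,mid=8 → [3, 2, 2, 3, 3, 3, 4, 4]
end: lo=6, hi=7; nums = [3, 2, 2, 3, 3, 3, 4, 4]

[3, 2, 2, 3, 3, 3, 4, 4]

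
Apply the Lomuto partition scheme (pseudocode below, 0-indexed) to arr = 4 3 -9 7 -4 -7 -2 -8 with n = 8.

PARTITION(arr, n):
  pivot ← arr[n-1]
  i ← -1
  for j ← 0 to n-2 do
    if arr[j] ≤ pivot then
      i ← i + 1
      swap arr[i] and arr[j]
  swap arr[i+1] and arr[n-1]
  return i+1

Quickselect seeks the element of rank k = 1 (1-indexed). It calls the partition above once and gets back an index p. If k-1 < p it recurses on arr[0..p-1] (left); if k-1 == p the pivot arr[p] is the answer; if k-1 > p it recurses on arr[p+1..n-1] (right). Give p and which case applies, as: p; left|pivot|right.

pivot = arr[7] = -8; i = -1
j=0: arr[0]=4 > -8 → no swap
j=1: arr[1]=3 > -8 → no swap
j=2: arr[2]=-9 ≤ -8 → i=0, swap arr[0],arr[2] → -9 3 4 7 -4 -7 -2 -8
j=3: arr[3]=7 > -8 → no swap
j=4: arr[4]=-4 > -8 → no swap
j=5: arr[5]=-7 > -8 → no swap
j=6: arr[6]=-2 > -8 → no swap
final swap arr[1],arr[7] → -9 -8 4 7 -4 -7 -2 3; return 1
p = 1; k-1 = 0 < 1 ⇒ left

1; left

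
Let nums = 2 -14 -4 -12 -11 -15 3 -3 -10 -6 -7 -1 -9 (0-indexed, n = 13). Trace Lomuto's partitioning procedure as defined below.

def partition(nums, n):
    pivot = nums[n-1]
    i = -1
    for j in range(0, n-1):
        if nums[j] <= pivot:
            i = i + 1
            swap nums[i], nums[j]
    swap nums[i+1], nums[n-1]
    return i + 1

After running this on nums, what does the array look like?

pivot=-9, i=-1
j=0: 2>-9, skip
j=1: -14≤-9, i=0, swap(0,1) ⇒ -14 2 -4 -12 -11 -15 3 -3 -10 -6 -7 -1 -9
j=2: -4>-9, skip
j=3: -12≤-9, i=1, swap(1,3) ⇒ -14 -12 -4 2 -11 -15 3 -3 -10 -6 -7 -1 -9
j=4: -11≤-9, i=2, swap(2,4) ⇒ -14 -12 -11 2 -4 -15 3 -3 -10 -6 -7 -1 -9
j=5: -15≤-9, i=3, swap(3,5) ⇒ -14 -12 -11 -15 -4 2 3 -3 -10 -6 -7 -1 -9
j=6: 3>-9, skip
j=7: -3>-9, skip
j=8: -10≤-9, i=4, swap(4,8) ⇒ -14 -12 -11 -15 -10 2 3 -3 -4 -6 -7 -1 -9
j=9: -6>-9, skip
j=10: -7>-9, skip
j=11: -1>-9, skip
swap(5,12) ⇒ -14 -12 -11 -15 -10 -9 3 -3 -4 -6 -7 -1 2; return 5

-14 -12 -11 -15 -10 -9 3 -3 -4 -6 -7 -1 2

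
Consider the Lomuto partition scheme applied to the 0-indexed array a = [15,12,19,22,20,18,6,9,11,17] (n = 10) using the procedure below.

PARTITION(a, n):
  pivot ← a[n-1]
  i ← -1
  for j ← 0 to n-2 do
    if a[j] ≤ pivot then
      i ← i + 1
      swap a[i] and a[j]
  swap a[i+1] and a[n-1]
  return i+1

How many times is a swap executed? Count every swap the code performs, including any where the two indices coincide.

pivot = a[9] = 17; i = -1
j=0: a[0]=15 ≤ 17 → i=0, swap a[0],a[0] (no change) → [15,12,19,22,20,18,6,9,11,17]
j=1: a[1]=12 ≤ 17 → i=1, swap a[1],a[1] (no change) → [15,12,19,22,20,18,6,9,11,17]
j=2: a[2]=19 > 17 → no swap
j=3: a[3]=22 > 17 → no swap
j=4: a[4]=20 > 17 → no swap
j=5: a[5]=18 > 17 → no swap
j=6: a[6]=6 ≤ 17 → i=2, swap a[2],a[6] → [15,12,6,22,20,18,19,9,11,17]
j=7: a[7]=9 ≤ 17 → i=3, swap a[3],a[7] → [15,12,6,9,20,18,19,22,11,17]
j=8: a[8]=11 ≤ 17 → i=4, swap a[4],a[8] → [15,12,6,9,11,18,19,22,20,17]
final swap a[5],a[9] → [15,12,6,9,11,17,19,22,20,18]; return 5

6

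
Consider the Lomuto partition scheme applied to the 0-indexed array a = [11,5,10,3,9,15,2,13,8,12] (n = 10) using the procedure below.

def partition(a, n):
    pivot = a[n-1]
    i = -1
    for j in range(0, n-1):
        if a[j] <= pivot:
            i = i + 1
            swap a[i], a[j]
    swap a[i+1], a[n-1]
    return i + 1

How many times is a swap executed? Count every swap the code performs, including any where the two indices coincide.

8

pivot=12, i=-1
j=0: 11≤12, i=0, swap(0,0) ⇒ [11,5,10,3,9,15,2,13,8,12]
j=1: 5≤12, i=1, swap(1,1) ⇒ [11,5,10,3,9,15,2,13,8,12]
j=2: 10≤12, i=2, swap(2,2) ⇒ [11,5,10,3,9,15,2,13,8,12]
j=3: 3≤12, i=3, swap(3,3) ⇒ [11,5,10,3,9,15,2,13,8,12]
j=4: 9≤12, i=4, swap(4,4) ⇒ [11,5,10,3,9,15,2,13,8,12]
j=5: 15>12, skip
j=6: 2≤12, i=5, swap(5,6) ⇒ [11,5,10,3,9,2,15,13,8,12]
j=7: 13>12, skip
j=8: 8≤12, i=6, swap(6,8) ⇒ [11,5,10,3,9,2,8,13,15,12]
swap(7,9) ⇒ [11,5,10,3,9,2,8,12,15,13]; return 7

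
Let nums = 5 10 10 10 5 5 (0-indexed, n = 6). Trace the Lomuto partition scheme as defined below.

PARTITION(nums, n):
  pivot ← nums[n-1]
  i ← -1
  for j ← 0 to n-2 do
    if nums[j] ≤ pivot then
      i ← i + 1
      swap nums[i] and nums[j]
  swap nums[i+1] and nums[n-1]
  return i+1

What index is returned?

pivot = nums[5] = 5; i = -1
j=0: nums[0]=5 ≤ 5 → i=0, swap nums[0],nums[0] (no change) → 5 10 10 10 5 5
j=1: nums[1]=10 > 5 → no swap
j=2: nums[2]=10 > 5 → no swap
j=3: nums[3]=10 > 5 → no swap
j=4: nums[4]=5 ≤ 5 → i=1, swap nums[1],nums[4] → 5 5 10 10 10 5
final swap nums[2],nums[5] → 5 5 5 10 10 10; return 2

2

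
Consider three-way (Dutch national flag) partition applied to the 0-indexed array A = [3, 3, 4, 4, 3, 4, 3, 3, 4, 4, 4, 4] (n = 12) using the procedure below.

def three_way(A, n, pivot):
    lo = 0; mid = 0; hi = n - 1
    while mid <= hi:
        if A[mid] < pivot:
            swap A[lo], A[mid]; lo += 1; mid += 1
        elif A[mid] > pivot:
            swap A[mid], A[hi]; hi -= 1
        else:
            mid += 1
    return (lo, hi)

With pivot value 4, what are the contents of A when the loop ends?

pivot = 4; lo=0, mid=0, hi=11
A[mid]=3<4: swap A[0],A[0]; lo=1,mid=1 → [3, 3, 4, 4, 3, 4, 3, 3, 4, 4, 4, 4]
A[mid]=3<4: swap A[1],A[1]; lo=2,mid=2 → [3, 3, 4, 4, 3, 4, 3, 3, 4, 4, 4, 4]
A[mid]=4=4: mid=3
A[mid]=4=4: mid=4
A[mid]=3<4: swap A[2],A[4]; lo=3,mid=5 → [3, 3, 3, 4, 4, 4, 3, 3, 4, 4, 4, 4]
A[mid]=4=4: mid=6
A[mid]=3<4: swap A[3],A[6]; lo=4,mid=7 → [3, 3, 3, 3, 4, 4, 4, 3, 4, 4, 4, 4]
A[mid]=3<4: swap A[4],A[7]; lo=5,mid=8 → [3, 3, 3, 3, 3, 4, 4, 4, 4, 4, 4, 4]
A[mid]=4=4: mid=9
A[mid]=4=4: mid=10
A[mid]=4=4: mid=11
A[mid]=4=4: mid=12
end: lo=5, hi=11; A = [3, 3, 3, 3, 3, 4, 4, 4, 4, 4, 4, 4]

[3, 3, 3, 3, 3, 4, 4, 4, 4, 4, 4, 4]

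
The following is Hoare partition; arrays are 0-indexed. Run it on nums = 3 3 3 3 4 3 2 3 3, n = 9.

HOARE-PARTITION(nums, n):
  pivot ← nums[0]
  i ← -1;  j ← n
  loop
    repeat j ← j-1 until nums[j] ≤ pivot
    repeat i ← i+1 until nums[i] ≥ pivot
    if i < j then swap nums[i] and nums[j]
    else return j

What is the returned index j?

pivot = nums[0] = 3; i = -1, j = 9
j→8 (nums[8]=3≤3), i→0 (nums[0]=3≥3); i<j, swap → 3 3 3 3 4 3 2 3 3
j→7 (nums[7]=3≤3), i→1 (nums[1]=3≥3); i<j, swap → 3 3 3 3 4 3 2 3 3
j→6 (nums[6]=2≤3), i→2 (nums[2]=3≥3); i<j, swap → 3 3 2 3 4 3 3 3 3
j→5 (nums[5]=3≤3), i→3 (nums[3]=3≥3); i<j, swap → 3 3 2 3 4 3 3 3 3
j→3, i→4; i≥j, return j=3. nums = 3 3 2 3 4 3 3 3 3

3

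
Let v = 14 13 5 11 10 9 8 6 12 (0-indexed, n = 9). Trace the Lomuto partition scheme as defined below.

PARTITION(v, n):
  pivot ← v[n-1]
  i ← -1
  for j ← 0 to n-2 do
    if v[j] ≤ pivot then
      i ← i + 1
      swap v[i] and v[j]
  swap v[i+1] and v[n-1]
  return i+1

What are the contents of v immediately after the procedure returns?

pivot=12, i=-1
j=0: 14>12, skip
j=1: 13>12, skip
j=2: 5≤12, i=0, swap(0,2) ⇒ 5 13 14 11 10 9 8 6 12
j=3: 11≤12, i=1, swap(1,3) ⇒ 5 11 14 13 10 9 8 6 12
j=4: 10≤12, i=2, swap(2,4) ⇒ 5 11 10 13 14 9 8 6 12
j=5: 9≤12, i=3, swap(3,5) ⇒ 5 11 10 9 14 13 8 6 12
j=6: 8≤12, i=4, swap(4,6) ⇒ 5 11 10 9 8 13 14 6 12
j=7: 6≤12, i=5, swap(5,7) ⇒ 5 11 10 9 8 6 14 13 12
swap(6,8) ⇒ 5 11 10 9 8 6 12 13 14; return 6

5 11 10 9 8 6 12 13 14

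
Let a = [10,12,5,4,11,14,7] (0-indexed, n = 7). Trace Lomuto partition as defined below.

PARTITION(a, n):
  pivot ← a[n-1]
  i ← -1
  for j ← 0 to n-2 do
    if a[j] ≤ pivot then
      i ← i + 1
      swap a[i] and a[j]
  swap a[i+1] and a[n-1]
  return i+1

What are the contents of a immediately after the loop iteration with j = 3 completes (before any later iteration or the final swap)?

[5,4,10,12,11,14,7]

pivot = a[6] = 7; i = -1
j=0: a[0]=10 > 7 → no swap
j=1: a[1]=12 > 7 → no swap
j=2: a[2]=5 ≤ 7 → i=0, swap a[0],a[2] → [5,12,10,4,11,14,7]
j=3: a[3]=4 ≤ 7 → i=1, swap a[1],a[3] → [5,4,10,12,11,14,7]
(after j=3) a = [5,4,10,12,11,14,7]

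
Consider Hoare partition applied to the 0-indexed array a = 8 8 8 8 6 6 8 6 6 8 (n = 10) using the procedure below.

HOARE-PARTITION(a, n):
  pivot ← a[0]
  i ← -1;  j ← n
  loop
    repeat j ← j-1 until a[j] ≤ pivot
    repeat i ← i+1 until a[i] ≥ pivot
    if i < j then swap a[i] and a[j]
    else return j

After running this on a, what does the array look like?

pivot=8
j stops at 9 (8), i stops at 0 (8); swap ⇒ 8 8 8 8 6 6 8 6 6 8
j stops at 8 (6), i stops at 1 (8); swap ⇒ 8 6 8 8 6 6 8 6 8 8
j stops at 7 (6), i stops at 2 (8); swap ⇒ 8 6 6 8 6 6 8 8 8 8
j stops at 6 (8), i stops at 3 (8); swap ⇒ 8 6 6 8 6 6 8 8 8 8
j stops at 5, i stops at 6; i≥j ⇒ return 5. a=8 6 6 8 6 6 8 8 8 8

8 6 6 8 6 6 8 8 8 8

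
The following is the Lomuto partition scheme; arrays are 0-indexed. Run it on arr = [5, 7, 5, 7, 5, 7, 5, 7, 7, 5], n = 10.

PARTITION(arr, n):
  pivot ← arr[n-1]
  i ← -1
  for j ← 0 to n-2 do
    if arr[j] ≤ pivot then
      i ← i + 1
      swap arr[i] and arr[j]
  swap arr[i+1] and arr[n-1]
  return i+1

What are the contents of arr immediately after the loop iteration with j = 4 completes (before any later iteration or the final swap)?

pivot=5, i=-1
j=0: 5≤5, i=0, swap(0,0) ⇒ [5, 7, 5, 7, 5, 7, 5, 7, 7, 5]
j=1: 7>5, skip
j=2: 5≤5, i=1, swap(1,2) ⇒ [5, 5, 7, 7, 5, 7, 5, 7, 7, 5]
j=3: 7>5, skip
j=4: 5≤5, i=2, swap(2,4) ⇒ [5, 5, 5, 7, 7, 7, 5, 7, 7, 5]
(after j=4) arr = [5, 5, 5, 7, 7, 7, 5, 7, 7, 5]

[5, 5, 5, 7, 7, 7, 5, 7, 7, 5]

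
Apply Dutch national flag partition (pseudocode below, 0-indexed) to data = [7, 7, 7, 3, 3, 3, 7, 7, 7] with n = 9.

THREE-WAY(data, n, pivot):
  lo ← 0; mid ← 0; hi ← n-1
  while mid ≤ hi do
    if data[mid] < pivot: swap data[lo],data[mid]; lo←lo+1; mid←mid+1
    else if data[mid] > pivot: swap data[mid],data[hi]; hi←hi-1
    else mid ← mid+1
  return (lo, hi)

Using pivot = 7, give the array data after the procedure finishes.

pivot = 7; lo=0, mid=0, hi=8
data[mid]=7=7: mid=1
data[mid]=7=7: mid=2
data[mid]=7=7: mid=3
data[mid]=3<7: swap data[0],data[3]; lo=1,mid=4 → [3, 7, 7, 7, 3, 3, 7, 7, 7]
data[mid]=3<7: swap data[1],data[4]; lo=2,mid=5 → [3, 3, 7, 7, 7, 3, 7, 7, 7]
data[mid]=3<7: swap data[2],data[5]; lo=3,mid=6 → [3, 3, 3, 7, 7, 7, 7, 7, 7]
data[mid]=7=7: mid=7
data[mid]=7=7: mid=8
data[mid]=7=7: mid=9
end: lo=3, hi=8; data = [3, 3, 3, 7, 7, 7, 7, 7, 7]

[3, 3, 3, 7, 7, 7, 7, 7, 7]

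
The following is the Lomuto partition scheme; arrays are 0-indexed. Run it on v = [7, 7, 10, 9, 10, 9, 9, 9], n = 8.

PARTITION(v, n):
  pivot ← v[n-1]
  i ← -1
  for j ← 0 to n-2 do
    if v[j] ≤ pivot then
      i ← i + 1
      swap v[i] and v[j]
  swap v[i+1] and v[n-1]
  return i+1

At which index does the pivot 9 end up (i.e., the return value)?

5

pivot=9, i=-1
j=0: 7≤9, i=0, swap(0,0) ⇒ [7, 7, 10, 9, 10, 9, 9, 9]
j=1: 7≤9, i=1, swap(1,1) ⇒ [7, 7, 10, 9, 10, 9, 9, 9]
j=2: 10>9, skip
j=3: 9≤9, i=2, swap(2,3) ⇒ [7, 7, 9, 10, 10, 9, 9, 9]
j=4: 10>9, skip
j=5: 9≤9, i=3, swap(3,5) ⇒ [7, 7, 9, 9, 10, 10, 9, 9]
j=6: 9≤9, i=4, swap(4,6) ⇒ [7, 7, 9, 9, 9, 10, 10, 9]
swap(5,7) ⇒ [7, 7, 9, 9, 9, 9, 10, 10]; return 5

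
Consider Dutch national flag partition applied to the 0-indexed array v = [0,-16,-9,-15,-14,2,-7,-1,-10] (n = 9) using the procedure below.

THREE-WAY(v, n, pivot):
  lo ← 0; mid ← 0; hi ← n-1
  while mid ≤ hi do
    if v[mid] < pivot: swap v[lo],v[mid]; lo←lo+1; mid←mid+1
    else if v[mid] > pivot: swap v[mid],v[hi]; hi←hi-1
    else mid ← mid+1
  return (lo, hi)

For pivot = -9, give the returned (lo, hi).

(4, 4)

pivot = -9; lo=0, mid=0, hi=8
v[mid]=0>-9: swap v[0],v[8]; hi=7 → [-10,-16,-9,-15,-14,2,-7,-1,0]
v[mid]=-10<-9: swap v[0],v[0]; lo=1,mid=1 → [-10,-16,-9,-15,-14,2,-7,-1,0]
v[mid]=-16<-9: swap v[1],v[1]; lo=2,mid=2 → [-10,-16,-9,-15,-14,2,-7,-1,0]
v[mid]=-9=-9: mid=3
v[mid]=-15<-9: swap v[2],v[3]; lo=3,mid=4 → [-10,-16,-15,-9,-14,2,-7,-1,0]
v[mid]=-14<-9: swap v[3],v[4]; lo=4,mid=5 → [-10,-16,-15,-14,-9,2,-7,-1,0]
v[mid]=2>-9: swap v[5],v[7]; hi=6 → [-10,-16,-15,-14,-9,-1,-7,2,0]
v[mid]=-1>-9: swap v[5],v[6]; hi=5 → [-10,-16,-15,-14,-9,-7,-1,2,0]
v[mid]=-7>-9: swap v[5],v[5]; hi=4 → [-10,-16,-15,-14,-9,-7,-1,2,0]
end: lo=4, hi=4; v = [-10,-16,-15,-14,-9,-7,-1,2,0]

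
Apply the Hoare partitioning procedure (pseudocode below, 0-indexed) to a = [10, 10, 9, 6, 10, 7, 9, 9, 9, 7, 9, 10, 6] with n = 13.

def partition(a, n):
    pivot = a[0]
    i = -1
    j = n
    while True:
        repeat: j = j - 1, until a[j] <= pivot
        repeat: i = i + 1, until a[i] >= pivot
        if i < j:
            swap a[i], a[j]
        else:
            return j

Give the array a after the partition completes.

pivot=10
j stops at 12 (6), i stops at 0 (10); swap ⇒ [6, 10, 9, 6, 10, 7, 9, 9, 9, 7, 9, 10, 10]
j stops at 11 (10), i stops at 1 (10); swap ⇒ [6, 10, 9, 6, 10, 7, 9, 9, 9, 7, 9, 10, 10]
j stops at 10 (9), i stops at 4 (10); swap ⇒ [6, 10, 9, 6, 9, 7, 9, 9, 9, 7, 10, 10, 10]
j stops at 9, i stops at 10; i≥j ⇒ return 9. a=[6, 10, 9, 6, 9, 7, 9, 9, 9, 7, 10, 10, 10]

[6, 10, 9, 6, 9, 7, 9, 9, 9, 7, 10, 10, 10]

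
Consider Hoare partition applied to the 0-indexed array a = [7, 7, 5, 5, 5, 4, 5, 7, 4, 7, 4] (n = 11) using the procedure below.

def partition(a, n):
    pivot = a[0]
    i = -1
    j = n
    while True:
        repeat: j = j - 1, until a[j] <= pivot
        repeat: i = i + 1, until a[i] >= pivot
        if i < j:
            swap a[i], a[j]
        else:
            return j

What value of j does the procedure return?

7

pivot=7
j stops at 10 (4), i stops at 0 (7); swap ⇒ [4, 7, 5, 5, 5, 4, 5, 7, 4, 7, 7]
j stops at 9 (7), i stops at 1 (7); swap ⇒ [4, 7, 5, 5, 5, 4, 5, 7, 4, 7, 7]
j stops at 8 (4), i stops at 7 (7); swap ⇒ [4, 7, 5, 5, 5, 4, 5, 4, 7, 7, 7]
j stops at 7, i stops at 8; i≥j ⇒ return 7. a=[4, 7, 5, 5, 5, 4, 5, 4, 7, 7, 7]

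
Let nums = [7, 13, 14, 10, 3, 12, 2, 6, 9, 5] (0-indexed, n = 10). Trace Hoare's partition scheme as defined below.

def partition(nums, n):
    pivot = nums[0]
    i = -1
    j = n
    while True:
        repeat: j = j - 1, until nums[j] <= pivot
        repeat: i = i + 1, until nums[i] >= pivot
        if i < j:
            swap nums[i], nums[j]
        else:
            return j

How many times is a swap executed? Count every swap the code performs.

pivot = nums[0] = 7; i = -1, j = 10
j→9 (nums[9]=5≤7), i→0 (nums[0]=7≥7); i<j, swap → [5, 13, 14, 10, 3, 12, 2, 6, 9, 7]
j→7 (nums[7]=6≤7), i→1 (nums[1]=13≥7); i<j, swap → [5, 6, 14, 10, 3, 12, 2, 13, 9, 7]
j→6 (nums[6]=2≤7), i→2 (nums[2]=14≥7); i<j, swap → [5, 6, 2, 10, 3, 12, 14, 13, 9, 7]
j→4 (nums[4]=3≤7), i→3 (nums[3]=10≥7); i<j, swap → [5, 6, 2, 3, 10, 12, 14, 13, 9, 7]
j→3, i→4; i≥j, return j=3. nums = [5, 6, 2, 3, 10, 12, 14, 13, 9, 7]

4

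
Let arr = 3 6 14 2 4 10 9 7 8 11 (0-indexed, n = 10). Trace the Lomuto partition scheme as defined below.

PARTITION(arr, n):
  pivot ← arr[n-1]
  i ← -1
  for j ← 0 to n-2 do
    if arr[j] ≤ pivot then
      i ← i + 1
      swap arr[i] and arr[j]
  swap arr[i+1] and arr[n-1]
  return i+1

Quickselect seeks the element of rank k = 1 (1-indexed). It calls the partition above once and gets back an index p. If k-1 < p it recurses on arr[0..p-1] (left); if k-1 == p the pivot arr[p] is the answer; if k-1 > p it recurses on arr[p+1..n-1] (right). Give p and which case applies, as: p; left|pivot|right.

8; left

pivot=11, i=-1
j=0: 3≤11, i=0, swap(0,0) ⇒ 3 6 14 2 4 10 9 7 8 11
j=1: 6≤11, i=1, swap(1,1) ⇒ 3 6 14 2 4 10 9 7 8 11
j=2: 14>11, skip
j=3: 2≤11, i=2, swap(2,3) ⇒ 3 6 2 14 4 10 9 7 8 11
j=4: 4≤11, i=3, swap(3,4) ⇒ 3 6 2 4 14 10 9 7 8 11
j=5: 10≤11, i=4, swap(4,5) ⇒ 3 6 2 4 10 14 9 7 8 11
j=6: 9≤11, i=5, swap(5,6) ⇒ 3 6 2 4 10 9 14 7 8 11
j=7: 7≤11, i=6, swap(6,7) ⇒ 3 6 2 4 10 9 7 14 8 11
j=8: 8≤11, i=7, swap(7,8) ⇒ 3 6 2 4 10 9 7 8 14 11
swap(8,9) ⇒ 3 6 2 4 10 9 7 8 11 14; return 8
p = 8; k-1 = 0 < 8 ⇒ left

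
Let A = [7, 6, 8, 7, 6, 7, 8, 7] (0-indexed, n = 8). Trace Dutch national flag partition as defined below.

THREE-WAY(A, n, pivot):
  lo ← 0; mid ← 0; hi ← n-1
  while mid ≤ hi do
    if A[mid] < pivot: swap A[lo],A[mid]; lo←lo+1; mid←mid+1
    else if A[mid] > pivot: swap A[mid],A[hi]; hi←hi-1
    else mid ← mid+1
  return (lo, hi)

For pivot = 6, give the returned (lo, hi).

(0, 1)

lo=0 mid=0 hi=7
7>6: swap(0,7), hi=6 ⇒ [7, 6, 8, 7, 6, 7, 8, 7]
7>6: swap(0,6), hi=5 ⇒ [8, 6, 8, 7, 6, 7, 7, 7]
8>6: swap(0,5), hi=4 ⇒ [7, 6, 8, 7, 6, 8, 7, 7]
7>6: swap(0,4), hi=3 ⇒ [6, 6, 8, 7, 7, 8, 7, 7]
6=6: mid=1
6=6: mid=2
8>6: swap(2,3), hi=2 ⇒ [6, 6, 7, 8, 7, 8, 7, 7]
7>6: swap(2,2), hi=1 ⇒ [6, 6, 7, 8, 7, 8, 7, 7]
done. lo=0 hi=1; A=[6, 6, 7, 8, 7, 8, 7, 7]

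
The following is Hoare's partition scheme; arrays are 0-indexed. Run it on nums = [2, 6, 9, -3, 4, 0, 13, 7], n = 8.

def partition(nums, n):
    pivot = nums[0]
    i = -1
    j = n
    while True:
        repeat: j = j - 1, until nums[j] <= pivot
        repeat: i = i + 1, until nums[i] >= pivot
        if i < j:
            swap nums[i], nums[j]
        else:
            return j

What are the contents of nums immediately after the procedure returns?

pivot=2
j stops at 5 (0), i stops at 0 (2); swap ⇒ [0, 6, 9, -3, 4, 2, 13, 7]
j stops at 3 (-3), i stops at 1 (6); swap ⇒ [0, -3, 9, 6, 4, 2, 13, 7]
j stops at 1, i stops at 2; i≥j ⇒ return 1. nums=[0, -3, 9, 6, 4, 2, 13, 7]

[0, -3, 9, 6, 4, 2, 13, 7]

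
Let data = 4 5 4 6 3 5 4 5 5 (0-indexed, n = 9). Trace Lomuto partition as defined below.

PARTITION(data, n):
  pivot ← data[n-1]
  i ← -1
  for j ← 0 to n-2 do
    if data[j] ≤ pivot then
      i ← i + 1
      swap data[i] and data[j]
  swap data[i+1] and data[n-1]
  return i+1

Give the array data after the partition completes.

4 5 4 3 5 4 5 5 6

pivot = data[8] = 5; i = -1
j=0: data[0]=4 ≤ 5 → i=0, swap data[0],data[0] (no change) → 4 5 4 6 3 5 4 5 5
j=1: data[1]=5 ≤ 5 → i=1, swap data[1],data[1] (no change) → 4 5 4 6 3 5 4 5 5
j=2: data[2]=4 ≤ 5 → i=2, swap data[2],data[2] (no change) → 4 5 4 6 3 5 4 5 5
j=3: data[3]=6 > 5 → no swap
j=4: data[4]=3 ≤ 5 → i=3, swap data[3],data[4] → 4 5 4 3 6 5 4 5 5
j=5: data[5]=5 ≤ 5 → i=4, swap data[4],data[5] → 4 5 4 3 5 6 4 5 5
j=6: data[6]=4 ≤ 5 → i=5, swap data[5],data[6] → 4 5 4 3 5 4 6 5 5
j=7: data[7]=5 ≤ 5 → i=6, swap data[6],data[7] → 4 5 4 3 5 4 5 6 5
final swap data[7],data[8] → 4 5 4 3 5 4 5 5 6; return 7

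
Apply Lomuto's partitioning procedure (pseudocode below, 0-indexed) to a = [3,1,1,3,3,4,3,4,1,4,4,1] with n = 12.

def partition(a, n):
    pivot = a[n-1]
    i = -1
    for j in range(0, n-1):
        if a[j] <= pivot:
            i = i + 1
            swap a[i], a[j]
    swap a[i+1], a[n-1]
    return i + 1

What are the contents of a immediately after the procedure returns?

[1,1,1,1,3,4,3,4,3,4,4,3]

pivot = a[11] = 1; i = -1
j=0: a[0]=3 > 1 → no swap
j=1: a[1]=1 ≤ 1 → i=0, swap a[0],a[1] → [1,3,1,3,3,4,3,4,1,4,4,1]
j=2: a[2]=1 ≤ 1 → i=1, swap a[1],a[2] → [1,1,3,3,3,4,3,4,1,4,4,1]
j=3: a[3]=3 > 1 → no swap
j=4: a[4]=3 > 1 → no swap
j=5: a[5]=4 > 1 → no swap
j=6: a[6]=3 > 1 → no swap
j=7: a[7]=4 > 1 → no swap
j=8: a[8]=1 ≤ 1 → i=2, swap a[2],a[8] → [1,1,1,3,3,4,3,4,3,4,4,1]
j=9: a[9]=4 > 1 → no swap
j=10: a[10]=4 > 1 → no swap
final swap a[3],a[11] → [1,1,1,1,3,4,3,4,3,4,4,3]; return 3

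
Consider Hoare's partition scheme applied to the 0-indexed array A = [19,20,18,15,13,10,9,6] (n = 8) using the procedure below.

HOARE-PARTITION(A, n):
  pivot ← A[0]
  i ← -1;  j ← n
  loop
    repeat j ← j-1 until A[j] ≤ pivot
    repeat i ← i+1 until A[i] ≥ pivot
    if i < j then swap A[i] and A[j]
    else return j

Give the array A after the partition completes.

pivot=19
j stops at 7 (6), i stops at 0 (19); swap ⇒ [6,20,18,15,13,10,9,19]
j stops at 6 (9), i stops at 1 (20); swap ⇒ [6,9,18,15,13,10,20,19]
j stops at 5, i stops at 6; i≥j ⇒ return 5. A=[6,9,18,15,13,10,20,19]

[6,9,18,15,13,10,20,19]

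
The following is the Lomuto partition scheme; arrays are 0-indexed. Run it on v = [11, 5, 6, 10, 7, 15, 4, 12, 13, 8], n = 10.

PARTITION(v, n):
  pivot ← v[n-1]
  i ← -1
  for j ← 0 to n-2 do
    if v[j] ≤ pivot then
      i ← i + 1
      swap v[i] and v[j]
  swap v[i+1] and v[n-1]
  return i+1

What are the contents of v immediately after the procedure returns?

pivot=8, i=-1
j=0: 11>8, skip
j=1: 5≤8, i=0, swap(0,1) ⇒ [5, 11, 6, 10, 7, 15, 4, 12, 13, 8]
j=2: 6≤8, i=1, swap(1,2) ⇒ [5, 6, 11, 10, 7, 15, 4, 12, 13, 8]
j=3: 10>8, skip
j=4: 7≤8, i=2, swap(2,4) ⇒ [5, 6, 7, 10, 11, 15, 4, 12, 13, 8]
j=5: 15>8, skip
j=6: 4≤8, i=3, swap(3,6) ⇒ [5, 6, 7, 4, 11, 15, 10, 12, 13, 8]
j=7: 12>8, skip
j=8: 13>8, skip
swap(4,9) ⇒ [5, 6, 7, 4, 8, 15, 10, 12, 13, 11]; return 4

[5, 6, 7, 4, 8, 15, 10, 12, 13, 11]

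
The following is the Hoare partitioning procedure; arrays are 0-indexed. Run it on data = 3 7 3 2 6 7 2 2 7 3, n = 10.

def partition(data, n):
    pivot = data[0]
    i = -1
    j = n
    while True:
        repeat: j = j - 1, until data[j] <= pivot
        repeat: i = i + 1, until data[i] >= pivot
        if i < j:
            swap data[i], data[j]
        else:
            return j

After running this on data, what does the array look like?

3 2 2 2 6 7 3 7 7 3

pivot = data[0] = 3; i = -1, j = 10
j→9 (data[9]=3≤3), i→0 (data[0]=3≥3); i<j, swap → 3 7 3 2 6 7 2 2 7 3
j→7 (data[7]=2≤3), i→1 (data[1]=7≥3); i<j, swap → 3 2 3 2 6 7 2 7 7 3
j→6 (data[6]=2≤3), i→2 (data[2]=3≥3); i<j, swap → 3 2 2 2 6 7 3 7 7 3
j→3, i→4; i≥j, return j=3. data = 3 2 2 2 6 7 3 7 7 3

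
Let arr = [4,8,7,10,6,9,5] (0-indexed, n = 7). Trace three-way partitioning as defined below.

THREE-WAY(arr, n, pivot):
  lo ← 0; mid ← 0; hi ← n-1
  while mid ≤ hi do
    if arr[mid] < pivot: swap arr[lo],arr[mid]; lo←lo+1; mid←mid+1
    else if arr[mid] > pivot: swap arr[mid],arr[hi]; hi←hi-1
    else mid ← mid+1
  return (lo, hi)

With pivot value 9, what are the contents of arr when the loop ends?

lo=0 mid=0 hi=6
4<9: swap(0,0), lo=1 mid=1 ⇒ [4,8,7,10,6,9,5]
8<9: swap(1,1), lo=2 mid=2 ⇒ [4,8,7,10,6,9,5]
7<9: swap(2,2), lo=3 mid=3 ⇒ [4,8,7,10,6,9,5]
10>9: swap(3,6), hi=5 ⇒ [4,8,7,5,6,9,10]
5<9: swap(3,3), lo=4 mid=4 ⇒ [4,8,7,5,6,9,10]
6<9: swap(4,4), lo=5 mid=5 ⇒ [4,8,7,5,6,9,10]
9=9: mid=6
done. lo=5 hi=5; arr=[4,8,7,5,6,9,10]

[4,8,7,5,6,9,10]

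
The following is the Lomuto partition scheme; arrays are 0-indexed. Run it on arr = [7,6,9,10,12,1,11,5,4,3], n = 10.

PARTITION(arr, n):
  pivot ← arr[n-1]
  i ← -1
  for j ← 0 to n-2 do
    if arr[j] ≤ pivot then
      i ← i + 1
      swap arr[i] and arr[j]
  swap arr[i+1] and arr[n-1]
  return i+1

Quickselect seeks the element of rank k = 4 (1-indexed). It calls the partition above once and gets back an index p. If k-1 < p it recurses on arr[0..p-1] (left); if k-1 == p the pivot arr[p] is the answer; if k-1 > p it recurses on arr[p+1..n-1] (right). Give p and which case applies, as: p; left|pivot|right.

1; right

pivot = arr[9] = 3; i = -1
j=0: arr[0]=7 > 3 → no swap
j=1: arr[1]=6 > 3 → no swap
j=2: arr[2]=9 > 3 → no swap
j=3: arr[3]=10 > 3 → no swap
j=4: arr[4]=12 > 3 → no swap
j=5: arr[5]=1 ≤ 3 → i=0, swap arr[0],arr[5] → [1,6,9,10,12,7,11,5,4,3]
j=6: arr[6]=11 > 3 → no swap
j=7: arr[7]=5 > 3 → no swap
j=8: arr[8]=4 > 3 → no swap
final swap arr[1],arr[9] → [1,3,9,10,12,7,11,5,4,6]; return 1
p = 1; k-1 = 3 > 1 ⇒ right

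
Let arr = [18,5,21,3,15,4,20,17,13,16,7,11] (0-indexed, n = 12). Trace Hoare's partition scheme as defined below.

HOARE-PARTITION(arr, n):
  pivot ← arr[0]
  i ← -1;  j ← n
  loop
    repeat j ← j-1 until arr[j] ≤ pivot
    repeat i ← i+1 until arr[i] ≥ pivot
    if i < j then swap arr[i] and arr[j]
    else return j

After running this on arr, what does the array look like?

[11,5,7,3,15,4,16,17,13,20,21,18]

pivot = arr[0] = 18; i = -1, j = 12
j→11 (arr[11]=11≤18), i→0 (arr[0]=18≥18); i<j, swap → [11,5,21,3,15,4,20,17,13,16,7,18]
j→10 (arr[10]=7≤18), i→2 (arr[2]=21≥18); i<j, swap → [11,5,7,3,15,4,20,17,13,16,21,18]
j→9 (arr[9]=16≤18), i→6 (arr[6]=20≥18); i<j, swap → [11,5,7,3,15,4,16,17,13,20,21,18]
j→8, i→9; i≥j, return j=8. arr = [11,5,7,3,15,4,16,17,13,20,21,18]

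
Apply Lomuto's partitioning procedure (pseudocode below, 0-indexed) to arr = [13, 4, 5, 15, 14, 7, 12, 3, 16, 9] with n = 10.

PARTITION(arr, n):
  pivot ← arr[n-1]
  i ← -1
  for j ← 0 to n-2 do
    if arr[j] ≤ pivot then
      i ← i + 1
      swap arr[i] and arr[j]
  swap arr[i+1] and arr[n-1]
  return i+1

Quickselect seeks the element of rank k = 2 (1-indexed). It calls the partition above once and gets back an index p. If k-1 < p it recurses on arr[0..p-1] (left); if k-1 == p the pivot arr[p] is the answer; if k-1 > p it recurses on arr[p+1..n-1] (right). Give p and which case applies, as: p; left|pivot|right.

4; left

pivot=9, i=-1
j=0: 13>9, skip
j=1: 4≤9, i=0, swap(0,1) ⇒ [4, 13, 5, 15, 14, 7, 12, 3, 16, 9]
j=2: 5≤9, i=1, swap(1,2) ⇒ [4, 5, 13, 15, 14, 7, 12, 3, 16, 9]
j=3: 15>9, skip
j=4: 14>9, skip
j=5: 7≤9, i=2, swap(2,5) ⇒ [4, 5, 7, 15, 14, 13, 12, 3, 16, 9]
j=6: 12>9, skip
j=7: 3≤9, i=3, swap(3,7) ⇒ [4, 5, 7, 3, 14, 13, 12, 15, 16, 9]
j=8: 16>9, skip
swap(4,9) ⇒ [4, 5, 7, 3, 9, 13, 12, 15, 16, 14]; return 4
p = 4; k-1 = 1 < 4 ⇒ left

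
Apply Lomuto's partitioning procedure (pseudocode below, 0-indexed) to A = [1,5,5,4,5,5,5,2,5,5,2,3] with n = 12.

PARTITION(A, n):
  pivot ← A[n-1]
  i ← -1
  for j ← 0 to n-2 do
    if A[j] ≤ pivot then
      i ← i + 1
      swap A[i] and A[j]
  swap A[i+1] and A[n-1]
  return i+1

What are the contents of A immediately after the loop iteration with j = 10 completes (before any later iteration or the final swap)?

[1,2,2,4,5,5,5,5,5,5,5,3]

pivot=3, i=-1
j=0: 1≤3, i=0, swap(0,0) ⇒ [1,5,5,4,5,5,5,2,5,5,2,3]
j=1: 5>3, skip
j=2: 5>3, skip
j=3: 4>3, skip
j=4: 5>3, skip
j=5: 5>3, skip
j=6: 5>3, skip
j=7: 2≤3, i=1, swap(1,7) ⇒ [1,2,5,4,5,5,5,5,5,5,2,3]
j=8: 5>3, skip
j=9: 5>3, skip
j=10: 2≤3, i=2, swap(2,10) ⇒ [1,2,2,4,5,5,5,5,5,5,5,3]
(after j=10) A = [1,2,2,4,5,5,5,5,5,5,5,3]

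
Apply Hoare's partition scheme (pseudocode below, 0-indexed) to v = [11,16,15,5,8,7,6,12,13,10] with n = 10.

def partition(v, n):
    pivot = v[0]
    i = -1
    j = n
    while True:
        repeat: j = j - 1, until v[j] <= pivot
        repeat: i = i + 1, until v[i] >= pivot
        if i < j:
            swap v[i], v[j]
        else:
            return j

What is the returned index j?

4

pivot=11
j stops at 9 (10), i stops at 0 (11); swap ⇒ [10,16,15,5,8,7,6,12,13,11]
j stops at 6 (6), i stops at 1 (16); swap ⇒ [10,6,15,5,8,7,16,12,13,11]
j stops at 5 (7), i stops at 2 (15); swap ⇒ [10,6,7,5,8,15,16,12,13,11]
j stops at 4, i stops at 5; i≥j ⇒ return 4. v=[10,6,7,5,8,15,16,12,13,11]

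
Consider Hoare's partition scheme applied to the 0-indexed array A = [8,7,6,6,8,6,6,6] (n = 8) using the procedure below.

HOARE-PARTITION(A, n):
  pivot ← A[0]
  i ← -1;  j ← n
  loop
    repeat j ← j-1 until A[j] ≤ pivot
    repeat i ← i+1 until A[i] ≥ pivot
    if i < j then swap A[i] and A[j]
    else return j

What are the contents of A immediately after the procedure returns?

[6,7,6,6,6,6,8,8]

pivot = A[0] = 8; i = -1, j = 8
j→7 (A[7]=6≤8), i→0 (A[0]=8≥8); i<j, swap → [6,7,6,6,8,6,6,8]
j→6 (A[6]=6≤8), i→4 (A[4]=8≥8); i<j, swap → [6,7,6,6,6,6,8,8]
j→5, i→6; i≥j, return j=5. A = [6,7,6,6,6,6,8,8]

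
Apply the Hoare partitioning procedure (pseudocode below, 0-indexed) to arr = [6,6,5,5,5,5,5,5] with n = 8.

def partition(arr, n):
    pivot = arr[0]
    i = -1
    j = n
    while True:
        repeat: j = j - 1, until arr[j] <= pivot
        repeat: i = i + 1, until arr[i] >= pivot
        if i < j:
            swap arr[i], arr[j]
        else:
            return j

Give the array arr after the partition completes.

[5,5,5,5,5,5,6,6]

pivot=6
j stops at 7 (5), i stops at 0 (6); swap ⇒ [5,6,5,5,5,5,5,6]
j stops at 6 (5), i stops at 1 (6); swap ⇒ [5,5,5,5,5,5,6,6]
j stops at 5, i stops at 6; i≥j ⇒ return 5. arr=[5,5,5,5,5,5,6,6]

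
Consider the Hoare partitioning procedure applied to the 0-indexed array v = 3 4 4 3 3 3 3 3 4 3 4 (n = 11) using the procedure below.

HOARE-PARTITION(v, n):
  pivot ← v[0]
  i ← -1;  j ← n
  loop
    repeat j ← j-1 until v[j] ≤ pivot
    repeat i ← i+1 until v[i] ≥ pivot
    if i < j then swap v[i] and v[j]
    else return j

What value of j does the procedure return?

4

pivot = v[0] = 3; i = -1, j = 11
j→9 (v[9]=3≤3), i→0 (v[0]=3≥3); i<j, swap → 3 4 4 3 3 3 3 3 4 3 4
j→7 (v[7]=3≤3), i→1 (v[1]=4≥3); i<j, swap → 3 3 4 3 3 3 3 4 4 3 4
j→6 (v[6]=3≤3), i→2 (v[2]=4≥3); i<j, swap → 3 3 3 3 3 3 4 4 4 3 4
j→5 (v[5]=3≤3), i→3 (v[3]=3≥3); i<j, swap → 3 3 3 3 3 3 4 4 4 3 4
j→4, i→4; i≥j, return j=4. v = 3 3 3 3 3 3 4 4 4 3 4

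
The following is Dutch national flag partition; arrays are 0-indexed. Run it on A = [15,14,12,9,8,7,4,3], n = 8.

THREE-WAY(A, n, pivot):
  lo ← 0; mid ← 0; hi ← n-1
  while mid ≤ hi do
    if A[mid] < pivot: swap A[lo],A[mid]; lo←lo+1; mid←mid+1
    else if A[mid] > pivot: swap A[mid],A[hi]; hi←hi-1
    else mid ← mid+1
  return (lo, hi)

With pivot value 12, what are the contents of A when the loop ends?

lo=0 mid=0 hi=7
15>12: swap(0,7), hi=6 ⇒ [3,14,12,9,8,7,4,15]
3<12: swap(0,0), lo=1 mid=1 ⇒ [3,14,12,9,8,7,4,15]
14>12: swap(1,6), hi=5 ⇒ [3,4,12,9,8,7,14,15]
4<12: swap(1,1), lo=2 mid=2 ⇒ [3,4,12,9,8,7,14,15]
12=12: mid=3
9<12: swap(2,3), lo=3 mid=4 ⇒ [3,4,9,12,8,7,14,15]
8<12: swap(3,4), lo=4 mid=5 ⇒ [3,4,9,8,12,7,14,15]
7<12: swap(4,5), lo=5 mid=6 ⇒ [3,4,9,8,7,12,14,15]
done. lo=5 hi=5; A=[3,4,9,8,7,12,14,15]

[3,4,9,8,7,12,14,15]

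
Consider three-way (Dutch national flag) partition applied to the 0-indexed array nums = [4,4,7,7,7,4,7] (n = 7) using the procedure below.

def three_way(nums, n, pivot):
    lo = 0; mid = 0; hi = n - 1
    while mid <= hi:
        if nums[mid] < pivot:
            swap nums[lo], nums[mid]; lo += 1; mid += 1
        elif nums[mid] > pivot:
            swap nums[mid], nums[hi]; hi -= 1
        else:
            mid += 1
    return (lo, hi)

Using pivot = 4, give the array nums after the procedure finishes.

lo=0 mid=0 hi=6
4=4: mid=1
4=4: mid=2
7>4: swap(2,6), hi=5 ⇒ [4,4,7,7,7,4,7]
7>4: swap(2,5), hi=4 ⇒ [4,4,4,7,7,7,7]
4=4: mid=3
7>4: swap(3,4), hi=3 ⇒ [4,4,4,7,7,7,7]
7>4: swap(3,3), hi=2 ⇒ [4,4,4,7,7,7,7]
done. lo=0 hi=2; nums=[4,4,4,7,7,7,7]

[4,4,4,7,7,7,7]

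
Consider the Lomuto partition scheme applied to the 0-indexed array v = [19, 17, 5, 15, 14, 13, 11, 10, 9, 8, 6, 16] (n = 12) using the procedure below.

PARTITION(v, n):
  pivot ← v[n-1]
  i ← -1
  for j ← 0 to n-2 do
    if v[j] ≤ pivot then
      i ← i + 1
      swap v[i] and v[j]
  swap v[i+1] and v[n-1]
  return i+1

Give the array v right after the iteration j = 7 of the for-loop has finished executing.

[5, 15, 14, 13, 11, 10, 19, 17, 9, 8, 6, 16]

pivot = v[11] = 16; i = -1
j=0: v[0]=19 > 16 → no swap
j=1: v[1]=17 > 16 → no swap
j=2: v[2]=5 ≤ 16 → i=0, swap v[0],v[2] → [5, 17, 19, 15, 14, 13, 11, 10, 9, 8, 6, 16]
j=3: v[3]=15 ≤ 16 → i=1, swap v[1],v[3] → [5, 15, 19, 17, 14, 13, 11, 10, 9, 8, 6, 16]
j=4: v[4]=14 ≤ 16 → i=2, swap v[2],v[4] → [5, 15, 14, 17, 19, 13, 11, 10, 9, 8, 6, 16]
j=5: v[5]=13 ≤ 16 → i=3, swap v[3],v[5] → [5, 15, 14, 13, 19, 17, 11, 10, 9, 8, 6, 16]
j=6: v[6]=11 ≤ 16 → i=4, swap v[4],v[6] → [5, 15, 14, 13, 11, 17, 19, 10, 9, 8, 6, 16]
j=7: v[7]=10 ≤ 16 → i=5, swap v[5],v[7] → [5, 15, 14, 13, 11, 10, 19, 17, 9, 8, 6, 16]
(after j=7) v = [5, 15, 14, 13, 11, 10, 19, 17, 9, 8, 6, 16]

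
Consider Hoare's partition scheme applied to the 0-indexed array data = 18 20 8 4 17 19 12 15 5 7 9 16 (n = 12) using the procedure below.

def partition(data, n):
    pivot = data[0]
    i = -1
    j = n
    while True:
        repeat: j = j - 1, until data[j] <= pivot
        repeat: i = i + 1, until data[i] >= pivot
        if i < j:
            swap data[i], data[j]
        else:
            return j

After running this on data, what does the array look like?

pivot=18
j stops at 11 (16), i stops at 0 (18); swap ⇒ 16 20 8 4 17 19 12 15 5 7 9 18
j stops at 10 (9), i stops at 1 (20); swap ⇒ 16 9 8 4 17 19 12 15 5 7 20 18
j stops at 9 (7), i stops at 5 (19); swap ⇒ 16 9 8 4 17 7 12 15 5 19 20 18
j stops at 8, i stops at 9; i≥j ⇒ return 8. data=16 9 8 4 17 7 12 15 5 19 20 18

16 9 8 4 17 7 12 15 5 19 20 18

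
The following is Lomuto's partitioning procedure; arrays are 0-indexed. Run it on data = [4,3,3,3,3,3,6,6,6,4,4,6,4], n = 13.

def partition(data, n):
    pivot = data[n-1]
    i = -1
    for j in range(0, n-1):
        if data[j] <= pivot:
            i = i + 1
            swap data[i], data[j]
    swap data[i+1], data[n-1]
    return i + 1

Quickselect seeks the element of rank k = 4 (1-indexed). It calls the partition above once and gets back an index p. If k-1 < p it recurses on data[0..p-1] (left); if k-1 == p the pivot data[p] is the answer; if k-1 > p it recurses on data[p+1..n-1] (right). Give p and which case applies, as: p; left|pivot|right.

8; left

pivot=4, i=-1
j=0: 4≤4, i=0, swap(0,0) ⇒ [4,3,3,3,3,3,6,6,6,4,4,6,4]
j=1: 3≤4, i=1, swap(1,1) ⇒ [4,3,3,3,3,3,6,6,6,4,4,6,4]
j=2: 3≤4, i=2, swap(2,2) ⇒ [4,3,3,3,3,3,6,6,6,4,4,6,4]
j=3: 3≤4, i=3, swap(3,3) ⇒ [4,3,3,3,3,3,6,6,6,4,4,6,4]
j=4: 3≤4, i=4, swap(4,4) ⇒ [4,3,3,3,3,3,6,6,6,4,4,6,4]
j=5: 3≤4, i=5, swap(5,5) ⇒ [4,3,3,3,3,3,6,6,6,4,4,6,4]
j=6: 6>4, skip
j=7: 6>4, skip
j=8: 6>4, skip
j=9: 4≤4, i=6, swap(6,9) ⇒ [4,3,3,3,3,3,4,6,6,6,4,6,4]
j=10: 4≤4, i=7, swap(7,10) ⇒ [4,3,3,3,3,3,4,4,6,6,6,6,4]
j=11: 6>4, skip
swap(8,12) ⇒ [4,3,3,3,3,3,4,4,4,6,6,6,6]; return 8
p = 8; k-1 = 3 < 8 ⇒ left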